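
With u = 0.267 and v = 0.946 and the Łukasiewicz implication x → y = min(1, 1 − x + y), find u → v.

1.000

u → v = min(1, 1 − 0.267 + 0.946) = min(1, 1.679) = 1.000
For comparison, the Gödel implication (1 if x ≤ y else y) would give 1.000.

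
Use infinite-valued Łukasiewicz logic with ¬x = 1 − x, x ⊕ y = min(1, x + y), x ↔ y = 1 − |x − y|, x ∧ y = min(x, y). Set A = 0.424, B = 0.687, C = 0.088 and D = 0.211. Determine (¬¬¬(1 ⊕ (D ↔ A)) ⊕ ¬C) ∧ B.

D ↔ A = 1 − |0.211 − 0.424| = 1 − 0.213 = 0.787
1 ⊕ (D ↔ A) = min(1, 1.000 + 0.787) = min(1, 1.787) = 1.000
¬(1 ⊕ (D ↔ A)) = 1 − 1.000 = 0.000
¬¬(1 ⊕ (D ↔ A)) = 1 − 0.000 = 1.000
¬¬¬(1 ⊕ (D ↔ A)) = 1 − 1.000 = 0.000
¬C = 1 − 0.088 = 0.912
¬¬¬(1 ⊕ (D ↔ A)) ⊕ ¬C = min(1, 0.000 + 0.912) = min(1, 0.912) = 0.912
(¬¬¬(1 ⊕ (D ↔ A)) ⊕ ¬C) ∧ B = min(0.912, 0.687) = 0.687

0.687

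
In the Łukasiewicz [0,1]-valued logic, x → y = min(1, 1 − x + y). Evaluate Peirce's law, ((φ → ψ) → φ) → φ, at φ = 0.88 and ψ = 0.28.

φ → ψ = min(1, 1 − 0.88 + 0.28) = min(1, 0.40) = 0.40
(φ → ψ) → φ = min(1, 1 − 0.40 + 0.88) = min(1, 1.48) = 1.00
((φ → ψ) → φ) → φ = min(1, 1 − 1.00 + 0.88) = min(1, 0.88) = 0.88
(The value 0.88 < 1 shows this instance is not satisfied; not a Ł∞-tautology in general.)

0.88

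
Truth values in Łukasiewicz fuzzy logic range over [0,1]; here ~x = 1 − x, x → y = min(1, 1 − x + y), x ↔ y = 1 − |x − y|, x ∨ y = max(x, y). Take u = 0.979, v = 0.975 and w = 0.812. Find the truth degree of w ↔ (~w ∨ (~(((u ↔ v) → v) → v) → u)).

~w = 1 − 0.812 = 0.188
u ↔ v = 1 − |0.979 − 0.975| = 1 − 0.004 = 0.996
(u ↔ v) → v = min(1, 1 − 0.996 + 0.975) = min(1, 0.979) = 0.979
((u ↔ v) → v) → v = min(1, 1 − 0.979 + 0.975) = min(1, 0.996) = 0.996
~(((u ↔ v) → v) → v) = 1 − 0.996 = 0.004
~(((u ↔ v) → v) → v) → u = min(1, 1 − 0.004 + 0.979) = min(1, 1.975) = 1.000
~w ∨ (~(((u ↔ v) → v) → v) → u) = max(0.188, 1.000) = 1.000
w ↔ (~w ∨ (~(((u ↔ v) → v) → v) → u)) = 1 − |0.812 − 1.000| = 1 − 0.188 = 0.812

0.812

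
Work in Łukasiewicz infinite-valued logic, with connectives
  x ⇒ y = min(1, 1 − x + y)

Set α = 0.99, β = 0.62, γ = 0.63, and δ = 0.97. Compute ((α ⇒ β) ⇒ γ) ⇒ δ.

0.97

α ⇒ β = min(1, 1 − 0.99 + 0.62) = min(1, 0.63) = 0.63
(α ⇒ β) ⇒ γ = min(1, 1 − 0.63 + 0.63) = min(1, 1.00) = 1.00
((α ⇒ β) ⇒ γ) ⇒ δ = min(1, 1 − 1.00 + 0.97) = min(1, 0.97) = 0.97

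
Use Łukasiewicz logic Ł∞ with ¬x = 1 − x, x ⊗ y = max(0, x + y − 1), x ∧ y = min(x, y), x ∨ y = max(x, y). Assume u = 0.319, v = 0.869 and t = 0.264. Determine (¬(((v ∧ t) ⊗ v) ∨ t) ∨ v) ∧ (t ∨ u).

v ∧ t = min(0.869, 0.264) = 0.264
(v ∧ t) ⊗ v = max(0, 0.264 + 0.869 − 1) = max(0, 0.133) = 0.133
((v ∧ t) ⊗ v) ∨ t = max(0.133, 0.264) = 0.264
¬(((v ∧ t) ⊗ v) ∨ t) = 1 − 0.264 = 0.736
¬(((v ∧ t) ⊗ v) ∨ t) ∨ v = max(0.736, 0.869) = 0.869
t ∨ u = max(0.264, 0.319) = 0.319
(¬(((v ∧ t) ⊗ v) ∨ t) ∨ v) ∧ (t ∨ u) = min(0.869, 0.319) = 0.319

0.319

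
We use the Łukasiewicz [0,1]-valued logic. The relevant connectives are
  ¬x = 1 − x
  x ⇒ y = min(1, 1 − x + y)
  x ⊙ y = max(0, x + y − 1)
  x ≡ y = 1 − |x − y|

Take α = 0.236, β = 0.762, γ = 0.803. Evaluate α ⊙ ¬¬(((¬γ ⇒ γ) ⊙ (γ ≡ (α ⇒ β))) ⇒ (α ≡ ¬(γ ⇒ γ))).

¬γ = 1 − 0.803 = 0.197
¬γ ⇒ γ = min(1, 1 − 0.197 + 0.803) = min(1, 1.606) = 1.000
α ⇒ β = min(1, 1 − 0.236 + 0.762) = min(1, 1.526) = 1.000
γ ≡ (α ⇒ β) = 1 − |0.803 − 1.000| = 1 − 0.197 = 0.803
(¬γ ⇒ γ) ⊙ (γ ≡ (α ⇒ β)) = max(0, 1.000 + 0.803 − 1) = max(0, 0.803) = 0.803
γ ⇒ γ = min(1, 1 − 0.803 + 0.803) = min(1, 1.000) = 1.000
¬(γ ⇒ γ) = 1 − 1.000 = 0.000
α ≡ ¬(γ ⇒ γ) = 1 − |0.236 − 0.000| = 1 − 0.236 = 0.764
((¬γ ⇒ γ) ⊙ (γ ≡ (α ⇒ β))) ⇒ (α ≡ ¬(γ ⇒ γ)) = min(1, 1 − 0.803 + 0.764) = min(1, 0.961) = 0.961
¬(((¬γ ⇒ γ) ⊙ (γ ≡ (α ⇒ β))) ⇒ (α ≡ ¬(γ ⇒ γ))) = 1 − 0.961 = 0.039
¬¬(((¬γ ⇒ γ) ⊙ (γ ≡ (α ⇒ β))) ⇒ (α ≡ ¬(γ ⇒ γ))) = 1 − 0.039 = 0.961
α ⊙ ¬¬(((¬γ ⇒ γ) ⊙ (γ ≡ (α ⇒ β))) ⇒ (α ≡ ¬(γ ⇒ γ))) = max(0, 0.236 + 0.961 − 1) = max(0, 0.197) = 0.197

0.197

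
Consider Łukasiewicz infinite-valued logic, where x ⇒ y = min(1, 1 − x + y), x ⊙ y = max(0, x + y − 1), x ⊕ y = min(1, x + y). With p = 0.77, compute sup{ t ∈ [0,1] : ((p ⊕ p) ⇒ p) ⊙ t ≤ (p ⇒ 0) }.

0.46

p ⊕ p = min(1, 0.77 + 0.77) = min(1, 1.54) = 1.00
(p ⊕ p) ⇒ p = min(1, 1 − 1.00 + 0.77) = min(1, 0.77) = 0.77
So the left factor is (p ⊕ p) ⇒ p = 0.77.
p ⇒ 0 = min(1, 1 − 0.77 + 0.00) = min(1, 0.23) = 0.23
So the right-hand bound is p ⇒ 0 = 0.23.
The residuum of the Łukasiewicz t-norm gives the supremum: min(1, 1 − 0.77 + 0.23).
1 − 0.77 + 0.23 = 0.46, so t = min(1, 0.46) = 0.46.
Check: 0.77 ⊙ 0.46 = max(0, 0.23) = 0.23 ≤ 0.23.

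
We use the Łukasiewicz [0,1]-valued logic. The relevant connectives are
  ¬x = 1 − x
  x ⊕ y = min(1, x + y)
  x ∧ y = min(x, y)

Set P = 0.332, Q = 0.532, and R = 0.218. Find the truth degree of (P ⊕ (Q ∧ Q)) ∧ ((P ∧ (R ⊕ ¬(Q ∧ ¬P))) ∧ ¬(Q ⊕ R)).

Q ∧ Q = min(0.532, 0.532) = 0.532
P ⊕ (Q ∧ Q) = min(1, 0.332 + 0.532) = min(1, 0.864) = 0.864
¬P = 1 − 0.332 = 0.668
Q ∧ ¬P = min(0.532, 0.668) = 0.532
¬(Q ∧ ¬P) = 1 − 0.532 = 0.468
R ⊕ ¬(Q ∧ ¬P) = min(1, 0.218 + 0.468) = min(1, 0.686) = 0.686
P ∧ (R ⊕ ¬(Q ∧ ¬P)) = min(0.332, 0.686) = 0.332
Q ⊕ R = min(1, 0.532 + 0.218) = min(1, 0.750) = 0.750
¬(Q ⊕ R) = 1 − 0.750 = 0.250
(P ∧ (R ⊕ ¬(Q ∧ ¬P))) ∧ ¬(Q ⊕ R) = min(0.332, 0.250) = 0.250
(P ⊕ (Q ∧ Q)) ∧ ((P ∧ (R ⊕ ¬(Q ∧ ¬P))) ∧ ¬(Q ⊕ R)) = min(0.864, 0.250) = 0.250

0.250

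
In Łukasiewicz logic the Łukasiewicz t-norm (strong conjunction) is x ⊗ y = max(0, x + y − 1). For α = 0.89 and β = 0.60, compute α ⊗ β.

α ⊗ β = max(0, 0.89 + 0.60 − 1) = max(0, 0.49) = 0.49
For comparison, the Gödel (minimum) t-norm min(x, y) would give 0.60.

0.49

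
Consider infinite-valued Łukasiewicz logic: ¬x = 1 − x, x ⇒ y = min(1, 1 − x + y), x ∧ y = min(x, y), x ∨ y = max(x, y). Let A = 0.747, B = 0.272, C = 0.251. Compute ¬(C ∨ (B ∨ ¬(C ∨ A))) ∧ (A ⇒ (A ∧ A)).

0.728

C ∨ A = max(0.251, 0.747) = 0.747
¬(C ∨ A) = 1 − 0.747 = 0.253
B ∨ ¬(C ∨ A) = max(0.272, 0.253) = 0.272
C ∨ (B ∨ ¬(C ∨ A)) = max(0.251, 0.272) = 0.272
¬(C ∨ (B ∨ ¬(C ∨ A))) = 1 − 0.272 = 0.728
A ∧ A = min(0.747, 0.747) = 0.747
A ⇒ (A ∧ A) = min(1, 1 − 0.747 + 0.747) = min(1, 1.000) = 1.000
¬(C ∨ (B ∨ ¬(C ∨ A))) ∧ (A ⇒ (A ∧ A)) = min(0.728, 1.000) = 0.728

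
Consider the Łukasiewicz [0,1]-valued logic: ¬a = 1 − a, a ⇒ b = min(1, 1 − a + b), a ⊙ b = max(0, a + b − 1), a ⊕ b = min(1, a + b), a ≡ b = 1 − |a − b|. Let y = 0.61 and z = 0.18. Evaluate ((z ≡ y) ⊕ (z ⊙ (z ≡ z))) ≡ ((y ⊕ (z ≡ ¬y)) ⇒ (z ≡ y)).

z ≡ y = 1 − |0.18 − 0.61| = 1 − 0.43 = 0.57
z ≡ z = 1 − |0.18 − 0.18| = 1 − 0.00 = 1.00
z ⊙ (z ≡ z) = max(0, 0.18 + 1.00 − 1) = max(0, 0.18) = 0.18
(z ≡ y) ⊕ (z ⊙ (z ≡ z)) = min(1, 0.57 + 0.18) = min(1, 0.75) = 0.75
¬y = 1 − 0.61 = 0.39
z ≡ ¬y = 1 − |0.18 − 0.39| = 1 − 0.21 = 0.79
y ⊕ (z ≡ ¬y) = min(1, 0.61 + 0.79) = min(1, 1.40) = 1.00
(y ⊕ (z ≡ ¬y)) ⇒ (z ≡ y) = min(1, 1 − 1.00 + 0.57) = min(1, 0.57) = 0.57
((z ≡ y) ⊕ (z ⊙ (z ≡ z))) ≡ ((y ⊕ (z ≡ ¬y)) ⇒ (z ≡ y)) = 1 − |0.75 − 0.57| = 1 − 0.18 = 0.82

0.82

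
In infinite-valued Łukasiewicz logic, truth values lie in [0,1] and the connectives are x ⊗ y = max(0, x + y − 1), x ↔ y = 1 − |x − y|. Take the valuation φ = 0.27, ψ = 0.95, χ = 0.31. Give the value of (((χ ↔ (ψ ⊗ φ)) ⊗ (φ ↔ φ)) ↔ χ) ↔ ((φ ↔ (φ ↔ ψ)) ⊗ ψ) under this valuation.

ψ ⊗ φ = max(0, 0.95 + 0.27 − 1) = max(0, 0.22) = 0.22
χ ↔ (ψ ⊗ φ) = 1 − |0.31 − 0.22| = 1 − 0.09 = 0.91
φ ↔ φ = 1 − |0.27 − 0.27| = 1 − 0.00 = 1.00
(χ ↔ (ψ ⊗ φ)) ⊗ (φ ↔ φ) = max(0, 0.91 + 1.00 − 1) = max(0, 0.91) = 0.91
((χ ↔ (ψ ⊗ φ)) ⊗ (φ ↔ φ)) ↔ χ = 1 − |0.91 − 0.31| = 1 − 0.60 = 0.40
φ ↔ ψ = 1 − |0.27 − 0.95| = 1 − 0.68 = 0.32
φ ↔ (φ ↔ ψ) = 1 − |0.27 − 0.32| = 1 − 0.05 = 0.95
(φ ↔ (φ ↔ ψ)) ⊗ ψ = max(0, 0.95 + 0.95 − 1) = max(0, 0.90) = 0.90
(((χ ↔ (ψ ⊗ φ)) ⊗ (φ ↔ φ)) ↔ χ) ↔ ((φ ↔ (φ ↔ ψ)) ⊗ ψ) = 1 − |0.40 − 0.90| = 1 − 0.50 = 0.50

0.50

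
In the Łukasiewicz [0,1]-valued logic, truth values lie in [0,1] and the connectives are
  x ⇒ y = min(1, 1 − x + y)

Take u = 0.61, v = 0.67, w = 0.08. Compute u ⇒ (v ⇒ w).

v ⇒ w = min(1, 1 − 0.67 + 0.08) = min(1, 0.41) = 0.41
u ⇒ (v ⇒ w) = min(1, 1 − 0.61 + 0.41) = min(1, 0.80) = 0.80

0.80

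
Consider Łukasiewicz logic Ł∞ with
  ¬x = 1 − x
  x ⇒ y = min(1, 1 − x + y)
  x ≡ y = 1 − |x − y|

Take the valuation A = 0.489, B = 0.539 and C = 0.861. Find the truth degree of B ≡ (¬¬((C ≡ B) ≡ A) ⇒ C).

0.539

C ≡ B = 1 − |0.861 − 0.539| = 1 − 0.322 = 0.678
(C ≡ B) ≡ A = 1 − |0.678 − 0.489| = 1 − 0.189 = 0.811
¬((C ≡ B) ≡ A) = 1 − 0.811 = 0.189
¬¬((C ≡ B) ≡ A) = 1 − 0.189 = 0.811
¬¬((C ≡ B) ≡ A) ⇒ C = min(1, 1 − 0.811 + 0.861) = min(1, 1.050) = 1.000
B ≡ (¬¬((C ≡ B) ≡ A) ⇒ C) = 1 − |0.539 − 1.000| = 1 − 0.461 = 0.539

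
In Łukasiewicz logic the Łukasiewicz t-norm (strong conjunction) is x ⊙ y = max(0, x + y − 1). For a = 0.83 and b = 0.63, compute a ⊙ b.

0.46

a ⊙ b = max(0, 0.83 + 0.63 − 1) = max(0, 0.46) = 0.46
For comparison, the Gödel (minimum) t-norm min(x, y) would give 0.63.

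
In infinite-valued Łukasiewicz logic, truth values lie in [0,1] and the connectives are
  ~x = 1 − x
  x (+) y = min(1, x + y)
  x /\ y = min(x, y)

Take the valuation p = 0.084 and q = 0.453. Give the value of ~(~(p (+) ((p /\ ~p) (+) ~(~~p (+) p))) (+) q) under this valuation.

0.547

~p = 1 − 0.084 = 0.916
p /\ ~p = min(0.084, 0.916) = 0.084
~~p = 1 − 0.916 = 0.084
~~p (+) p = min(1, 0.084 + 0.084) = min(1, 0.168) = 0.168
~(~~p (+) p) = 1 − 0.168 = 0.832
(p /\ ~p) (+) ~(~~p (+) p) = min(1, 0.084 + 0.832) = min(1, 0.916) = 0.916
p (+) ((p /\ ~p) (+) ~(~~p (+) p)) = min(1, 0.084 + 0.916) = min(1, 1.000) = 1.000
~(p (+) ((p /\ ~p) (+) ~(~~p (+) p))) = 1 − 1.000 = 0.000
~(p (+) ((p /\ ~p) (+) ~(~~p (+) p))) (+) q = min(1, 0.000 + 0.453) = min(1, 0.453) = 0.453
~(~(p (+) ((p /\ ~p) (+) ~(~~p (+) p))) (+) q) = 1 − 0.453 = 0.547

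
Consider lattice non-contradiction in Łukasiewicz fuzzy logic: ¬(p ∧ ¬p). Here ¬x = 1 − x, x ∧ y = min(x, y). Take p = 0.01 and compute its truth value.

0.99

¬p = 1 − 0.01 = 0.99
p ∧ ¬p = min(0.01, 0.99) = 0.01
¬(p ∧ ¬p) = 1 − 0.01 = 0.99
(The value 0.99 < 1 shows this instance is not satisfied; not a Ł∞-tautology — its value is 1 − min(a, 1−a).)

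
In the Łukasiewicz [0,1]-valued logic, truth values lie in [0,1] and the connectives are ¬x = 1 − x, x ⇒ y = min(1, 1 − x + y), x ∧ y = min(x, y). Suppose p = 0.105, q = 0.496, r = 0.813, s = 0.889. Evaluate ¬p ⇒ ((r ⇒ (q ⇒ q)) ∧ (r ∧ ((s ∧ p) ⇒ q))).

¬p = 1 − 0.105 = 0.895
q ⇒ q = min(1, 1 − 0.496 + 0.496) = min(1, 1.000) = 1.000
r ⇒ (q ⇒ q) = min(1, 1 − 0.813 + 1.000) = min(1, 1.187) = 1.000
s ∧ p = min(0.889, 0.105) = 0.105
(s ∧ p) ⇒ q = min(1, 1 − 0.105 + 0.496) = min(1, 1.391) = 1.000
r ∧ ((s ∧ p) ⇒ q) = min(0.813, 1.000) = 0.813
(r ⇒ (q ⇒ q)) ∧ (r ∧ ((s ∧ p) ⇒ q)) = min(1.000, 0.813) = 0.813
¬p ⇒ ((r ⇒ (q ⇒ q)) ∧ (r ∧ ((s ∧ p) ⇒ q))) = min(1, 1 − 0.895 + 0.813) = min(1, 0.918) = 0.918

0.918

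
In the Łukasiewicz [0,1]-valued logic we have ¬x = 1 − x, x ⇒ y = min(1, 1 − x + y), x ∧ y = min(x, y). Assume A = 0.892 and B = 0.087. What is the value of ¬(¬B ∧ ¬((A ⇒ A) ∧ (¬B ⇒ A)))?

¬B = 1 − 0.087 = 0.913
A ⇒ A = min(1, 1 − 0.892 + 0.892) = min(1, 1.000) = 1.000
¬B ⇒ A = min(1, 1 − 0.913 + 0.892) = min(1, 0.979) = 0.979
(A ⇒ A) ∧ (¬B ⇒ A) = min(1.000, 0.979) = 0.979
¬((A ⇒ A) ∧ (¬B ⇒ A)) = 1 − 0.979 = 0.021
¬B ∧ ¬((A ⇒ A) ∧ (¬B ⇒ A)) = min(0.913, 0.021) = 0.021
¬(¬B ∧ ¬((A ⇒ A) ∧ (¬B ⇒ A))) = 1 − 0.021 = 0.979

0.979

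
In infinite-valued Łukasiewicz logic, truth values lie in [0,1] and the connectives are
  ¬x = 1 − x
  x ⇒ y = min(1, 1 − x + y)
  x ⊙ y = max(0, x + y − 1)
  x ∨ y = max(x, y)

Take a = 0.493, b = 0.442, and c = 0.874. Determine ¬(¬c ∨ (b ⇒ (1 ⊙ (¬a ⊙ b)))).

¬c = 1 − 0.874 = 0.126
¬a = 1 − 0.493 = 0.507
¬a ⊙ b = max(0, 0.507 + 0.442 − 1) = max(0, -0.051) = 0.000
1 ⊙ (¬a ⊙ b) = max(0, 1.000 + 0.000 − 1) = max(0, 0.000) = 0.000
b ⇒ (1 ⊙ (¬a ⊙ b)) = min(1, 1 − 0.442 + 0.000) = min(1, 0.558) = 0.558
¬c ∨ (b ⇒ (1 ⊙ (¬a ⊙ b))) = max(0.126, 0.558) = 0.558
¬(¬c ∨ (b ⇒ (1 ⊙ (¬a ⊙ b)))) = 1 − 0.558 = 0.442

0.442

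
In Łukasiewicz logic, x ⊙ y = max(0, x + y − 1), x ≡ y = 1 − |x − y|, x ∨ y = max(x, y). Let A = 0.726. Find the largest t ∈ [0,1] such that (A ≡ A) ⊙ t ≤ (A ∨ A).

A ≡ A = 1 − |0.726 − 0.726| = 1 − 0.000 = 1.000
So the left factor is A ≡ A = 1.000.
A ∨ A = max(0.726, 0.726) = 0.726
So the right-hand bound is A ∨ A = 0.726.
The residuum of the Łukasiewicz t-norm gives the supremum: min(1, 1 − 1.000 + 0.726).
1 − 1.000 + 0.726 = 0.726, so t = min(1, 0.726) = 0.726.
Check: 1.000 ⊙ 0.726 = max(0, 0.726) = 0.726 ≤ 0.726.

0.726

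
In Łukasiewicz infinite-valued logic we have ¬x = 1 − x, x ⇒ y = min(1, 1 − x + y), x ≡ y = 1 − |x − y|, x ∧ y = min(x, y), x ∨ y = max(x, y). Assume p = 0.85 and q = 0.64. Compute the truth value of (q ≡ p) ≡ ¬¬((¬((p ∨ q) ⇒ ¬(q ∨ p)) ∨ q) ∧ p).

0.91

q ≡ p = 1 − |0.64 − 0.85| = 1 − 0.21 = 0.79
p ∨ q = max(0.85, 0.64) = 0.85
q ∨ p = max(0.64, 0.85) = 0.85
¬(q ∨ p) = 1 − 0.85 = 0.15
(p ∨ q) ⇒ ¬(q ∨ p) = min(1, 1 − 0.85 + 0.15) = min(1, 0.30) = 0.30
¬((p ∨ q) ⇒ ¬(q ∨ p)) = 1 − 0.30 = 0.70
¬((p ∨ q) ⇒ ¬(q ∨ p)) ∨ q = max(0.70, 0.64) = 0.70
(¬((p ∨ q) ⇒ ¬(q ∨ p)) ∨ q) ∧ p = min(0.70, 0.85) = 0.70
¬((¬((p ∨ q) ⇒ ¬(q ∨ p)) ∨ q) ∧ p) = 1 − 0.70 = 0.30
¬¬((¬((p ∨ q) ⇒ ¬(q ∨ p)) ∨ q) ∧ p) = 1 − 0.30 = 0.70
(q ≡ p) ≡ ¬¬((¬((p ∨ q) ⇒ ¬(q ∨ p)) ∨ q) ∧ p) = 1 − |0.79 − 0.70| = 1 − 0.09 = 0.91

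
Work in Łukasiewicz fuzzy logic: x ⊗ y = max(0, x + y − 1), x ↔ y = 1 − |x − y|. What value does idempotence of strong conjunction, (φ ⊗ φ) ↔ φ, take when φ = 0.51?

φ ⊗ φ = max(0, 0.51 + 0.51 − 1) = max(0, 0.02) = 0.02
(φ ⊗ φ) ↔ φ = 1 − |0.02 − 0.51| = 1 − 0.49 = 0.51
(The value 0.51 < 1 shows this instance is not satisfied; fails in Ł∞ since a ⊗ a = max(0, 2a−1) ≠ a in general.)

0.51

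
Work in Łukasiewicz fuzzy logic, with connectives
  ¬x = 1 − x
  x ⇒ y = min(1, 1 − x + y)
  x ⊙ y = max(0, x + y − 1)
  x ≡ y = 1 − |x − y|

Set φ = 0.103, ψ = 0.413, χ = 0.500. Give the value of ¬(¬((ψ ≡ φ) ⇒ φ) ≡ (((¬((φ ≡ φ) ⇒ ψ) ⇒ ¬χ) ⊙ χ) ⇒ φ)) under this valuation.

ψ ≡ φ = 1 − |0.413 − 0.103| = 1 − 0.310 = 0.690
(ψ ≡ φ) ⇒ φ = min(1, 1 − 0.690 + 0.103) = min(1, 0.413) = 0.413
¬((ψ ≡ φ) ⇒ φ) = 1 − 0.413 = 0.587
φ ≡ φ = 1 − |0.103 − 0.103| = 1 − 0.000 = 1.000
(φ ≡ φ) ⇒ ψ = min(1, 1 − 1.000 + 0.413) = min(1, 0.413) = 0.413
¬((φ ≡ φ) ⇒ ψ) = 1 − 0.413 = 0.587
¬χ = 1 − 0.500 = 0.500
¬((φ ≡ φ) ⇒ ψ) ⇒ ¬χ = min(1, 1 − 0.587 + 0.500) = min(1, 0.913) = 0.913
(¬((φ ≡ φ) ⇒ ψ) ⇒ ¬χ) ⊙ χ = max(0, 0.913 + 0.500 − 1) = max(0, 0.413) = 0.413
((¬((φ ≡ φ) ⇒ ψ) ⇒ ¬χ) ⊙ χ) ⇒ φ = min(1, 1 − 0.413 + 0.103) = min(1, 0.690) = 0.690
¬((ψ ≡ φ) ⇒ φ) ≡ (((¬((φ ≡ φ) ⇒ ψ) ⇒ ¬χ) ⊙ χ) ⇒ φ) = 1 − |0.587 − 0.690| = 1 − 0.103 = 0.897
¬(¬((ψ ≡ φ) ⇒ φ) ≡ (((¬((φ ≡ φ) ⇒ ψ) ⇒ ¬χ) ⊙ χ) ⇒ φ)) = 1 − 0.897 = 0.103

0.103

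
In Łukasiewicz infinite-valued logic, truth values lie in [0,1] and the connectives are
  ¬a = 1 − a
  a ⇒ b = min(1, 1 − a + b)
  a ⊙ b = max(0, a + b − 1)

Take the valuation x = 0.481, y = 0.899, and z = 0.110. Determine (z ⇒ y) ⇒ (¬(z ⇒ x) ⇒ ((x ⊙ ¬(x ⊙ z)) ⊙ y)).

z ⇒ y = min(1, 1 − 0.110 + 0.899) = min(1, 1.789) = 1.000
z ⇒ x = min(1, 1 − 0.110 + 0.481) = min(1, 1.371) = 1.000
¬(z ⇒ x) = 1 − 1.000 = 0.000
x ⊙ z = max(0, 0.481 + 0.110 − 1) = max(0, -0.409) = 0.000
¬(x ⊙ z) = 1 − 0.000 = 1.000
x ⊙ ¬(x ⊙ z) = max(0, 0.481 + 1.000 − 1) = max(0, 0.481) = 0.481
(x ⊙ ¬(x ⊙ z)) ⊙ y = max(0, 0.481 + 0.899 − 1) = max(0, 0.380) = 0.380
¬(z ⇒ x) ⇒ ((x ⊙ ¬(x ⊙ z)) ⊙ y) = min(1, 1 − 0.000 + 0.380) = min(1, 1.380) = 1.000
(z ⇒ y) ⇒ (¬(z ⇒ x) ⇒ ((x ⊙ ¬(x ⊙ z)) ⊙ y)) = min(1, 1 − 1.000 + 1.000) = min(1, 1.000) = 1.000

1.000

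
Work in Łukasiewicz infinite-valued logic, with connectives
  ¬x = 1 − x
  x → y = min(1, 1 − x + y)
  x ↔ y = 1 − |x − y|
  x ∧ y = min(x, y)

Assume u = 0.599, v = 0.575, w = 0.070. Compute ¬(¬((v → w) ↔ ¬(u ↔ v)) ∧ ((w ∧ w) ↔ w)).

0.529

v → w = min(1, 1 − 0.575 + 0.070) = min(1, 0.495) = 0.495
u ↔ v = 1 − |0.599 − 0.575| = 1 − 0.024 = 0.976
¬(u ↔ v) = 1 − 0.976 = 0.024
(v → w) ↔ ¬(u ↔ v) = 1 − |0.495 − 0.024| = 1 − 0.471 = 0.529
¬((v → w) ↔ ¬(u ↔ v)) = 1 − 0.529 = 0.471
w ∧ w = min(0.070, 0.070) = 0.070
(w ∧ w) ↔ w = 1 − |0.070 − 0.070| = 1 − 0.000 = 1.000
¬((v → w) ↔ ¬(u ↔ v)) ∧ ((w ∧ w) ↔ w) = min(0.471, 1.000) = 0.471
¬(¬((v → w) ↔ ¬(u ↔ v)) ∧ ((w ∧ w) ↔ w)) = 1 − 0.471 = 0.529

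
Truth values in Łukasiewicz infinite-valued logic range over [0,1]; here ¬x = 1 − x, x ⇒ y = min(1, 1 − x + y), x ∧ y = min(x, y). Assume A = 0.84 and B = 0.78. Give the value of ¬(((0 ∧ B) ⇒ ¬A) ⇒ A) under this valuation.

0 ∧ B = min(0.00, 0.78) = 0.00
¬A = 1 − 0.84 = 0.16
(0 ∧ B) ⇒ ¬A = min(1, 1 − 0.00 + 0.16) = min(1, 1.16) = 1.00
((0 ∧ B) ⇒ ¬A) ⇒ A = min(1, 1 − 1.00 + 0.84) = min(1, 0.84) = 0.84
¬(((0 ∧ B) ⇒ ¬A) ⇒ A) = 1 − 0.84 = 0.16

0.16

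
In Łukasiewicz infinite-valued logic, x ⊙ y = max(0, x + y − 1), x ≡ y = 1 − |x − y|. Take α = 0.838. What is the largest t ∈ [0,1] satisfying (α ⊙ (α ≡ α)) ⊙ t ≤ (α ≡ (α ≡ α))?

1.000

α ≡ α = 1 − |0.838 − 0.838| = 1 − 0.000 = 1.000
α ⊙ (α ≡ α) = max(0, 0.838 + 1.000 − 1) = max(0, 0.838) = 0.838
So the left factor is α ⊙ (α ≡ α) = 0.838.
α ≡ (α ≡ α) = 1 − |0.838 − 1.000| = 1 − 0.162 = 0.838
So the right-hand bound is α ≡ (α ≡ α) = 0.838.
The residuum of the Łukasiewicz t-norm gives the supremum: min(1, 1 − 0.838 + 0.838).
1 − 0.838 + 0.838 = 1.000, so t = min(1, 1.000) = 1.000.
Check: 0.838 ⊙ 1.000 = max(0, 0.838) = 0.838 ≤ 0.838.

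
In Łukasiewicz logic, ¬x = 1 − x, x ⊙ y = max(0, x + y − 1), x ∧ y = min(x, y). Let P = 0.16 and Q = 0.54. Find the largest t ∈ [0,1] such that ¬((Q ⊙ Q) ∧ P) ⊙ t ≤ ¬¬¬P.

0.92

Q ⊙ Q = max(0, 0.54 + 0.54 − 1) = max(0, 0.08) = 0.08
(Q ⊙ Q) ∧ P = min(0.08, 0.16) = 0.08
¬((Q ⊙ Q) ∧ P) = 1 − 0.08 = 0.92
So the left factor is ¬((Q ⊙ Q) ∧ P) = 0.92.
¬P = 1 − 0.16 = 0.84
¬¬P = 1 − 0.84 = 0.16
¬¬¬P = 1 − 0.16 = 0.84
So the right-hand bound is ¬¬¬P = 0.84.
The residuum of the Łukasiewicz t-norm gives the supremum: min(1, 1 − 0.92 + 0.84).
1 − 0.92 + 0.84 = 0.92, so t = min(1, 0.92) = 0.92.
Check: 0.92 ⊙ 0.92 = max(0, 0.84) = 0.84 ≤ 0.84.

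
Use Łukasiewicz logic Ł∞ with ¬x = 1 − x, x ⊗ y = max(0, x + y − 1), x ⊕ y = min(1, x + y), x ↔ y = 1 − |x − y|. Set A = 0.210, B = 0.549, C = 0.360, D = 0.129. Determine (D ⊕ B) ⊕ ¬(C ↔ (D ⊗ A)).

D ⊕ B = min(1, 0.129 + 0.549) = min(1, 0.678) = 0.678
D ⊗ A = max(0, 0.129 + 0.210 − 1) = max(0, -0.661) = 0.000
C ↔ (D ⊗ A) = 1 − |0.360 − 0.000| = 1 − 0.360 = 0.640
¬(C ↔ (D ⊗ A)) = 1 − 0.640 = 0.360
(D ⊕ B) ⊕ ¬(C ↔ (D ⊗ A)) = min(1, 0.678 + 0.360) = min(1, 1.038) = 1.000

1.000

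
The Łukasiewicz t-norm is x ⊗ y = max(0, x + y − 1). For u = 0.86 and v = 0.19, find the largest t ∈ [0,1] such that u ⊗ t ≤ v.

0.33

The residuum of the Łukasiewicz t-norm gives the supremum: min(1, 1 − 0.86 + 0.19).
1 − 0.86 + 0.19 = 0.33, so t = min(1, 0.33) = 0.33.
Check: 0.86 ⊗ 0.33 = max(0, 0.19) = 0.19 ≤ 0.19.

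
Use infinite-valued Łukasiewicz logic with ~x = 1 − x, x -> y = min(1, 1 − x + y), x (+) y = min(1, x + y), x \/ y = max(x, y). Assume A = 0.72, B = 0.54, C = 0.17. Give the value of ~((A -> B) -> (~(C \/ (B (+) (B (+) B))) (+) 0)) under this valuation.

0.82

A -> B = min(1, 1 − 0.72 + 0.54) = min(1, 0.82) = 0.82
B (+) B = min(1, 0.54 + 0.54) = min(1, 1.08) = 1.00
B (+) (B (+) B) = min(1, 0.54 + 1.00) = min(1, 1.54) = 1.00
C \/ (B (+) (B (+) B)) = max(0.17, 1.00) = 1.00
~(C \/ (B (+) (B (+) B))) = 1 − 1.00 = 0.00
~(C \/ (B (+) (B (+) B))) (+) 0 = min(1, 0.00 + 0.00) = min(1, 0.00) = 0.00
(A -> B) -> (~(C \/ (B (+) (B (+) B))) (+) 0) = min(1, 1 − 0.82 + 0.00) = min(1, 0.18) = 0.18
~((A -> B) -> (~(C \/ (B (+) (B (+) B))) (+) 0)) = 1 − 0.18 = 0.82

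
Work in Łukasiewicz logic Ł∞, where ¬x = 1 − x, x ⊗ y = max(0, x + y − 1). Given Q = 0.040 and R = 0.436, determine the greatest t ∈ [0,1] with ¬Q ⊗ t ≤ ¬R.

0.604

¬Q = 1 − 0.040 = 0.960
So the left factor is ¬Q = 0.960.
¬R = 1 − 0.436 = 0.564
So the right-hand bound is ¬R = 0.564.
The residuum of the Łukasiewicz t-norm gives the supremum: min(1, 1 − 0.960 + 0.564).
1 − 0.960 + 0.564 = 0.604, so t = min(1, 0.604) = 0.604.
Check: 0.960 ⊗ 0.604 = max(0, 0.564) = 0.564 ≤ 0.564.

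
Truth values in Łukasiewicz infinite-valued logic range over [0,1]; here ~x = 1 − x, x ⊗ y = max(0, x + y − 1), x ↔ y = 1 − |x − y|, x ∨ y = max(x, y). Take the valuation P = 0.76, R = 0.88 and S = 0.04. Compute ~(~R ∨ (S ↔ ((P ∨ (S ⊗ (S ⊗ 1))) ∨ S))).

~R = 1 − 0.88 = 0.12
S ⊗ 1 = max(0, 0.04 + 1.00 − 1) = max(0, 0.04) = 0.04
S ⊗ (S ⊗ 1) = max(0, 0.04 + 0.04 − 1) = max(0, -0.92) = 0.00
P ∨ (S ⊗ (S ⊗ 1)) = max(0.76, 0.00) = 0.76
(P ∨ (S ⊗ (S ⊗ 1))) ∨ S = max(0.76, 0.04) = 0.76
S ↔ ((P ∨ (S ⊗ (S ⊗ 1))) ∨ S) = 1 − |0.04 − 0.76| = 1 − 0.72 = 0.28
~R ∨ (S ↔ ((P ∨ (S ⊗ (S ⊗ 1))) ∨ S)) = max(0.12, 0.28) = 0.28
~(~R ∨ (S ↔ ((P ∨ (S ⊗ (S ⊗ 1))) ∨ S))) = 1 − 0.28 = 0.72

0.72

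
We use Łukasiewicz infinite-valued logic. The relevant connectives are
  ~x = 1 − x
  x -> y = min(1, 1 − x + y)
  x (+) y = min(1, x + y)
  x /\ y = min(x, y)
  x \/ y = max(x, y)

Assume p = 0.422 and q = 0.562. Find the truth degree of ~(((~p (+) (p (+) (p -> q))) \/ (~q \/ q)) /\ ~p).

~p = 1 − 0.422 = 0.578
p -> q = min(1, 1 − 0.422 + 0.562) = min(1, 1.140) = 1.000
p (+) (p -> q) = min(1, 0.422 + 1.000) = min(1, 1.422) = 1.000
~p (+) (p (+) (p -> q)) = min(1, 0.578 + 1.000) = min(1, 1.578) = 1.000
~q = 1 − 0.562 = 0.438
~q \/ q = max(0.438, 0.562) = 0.562
(~p (+) (p (+) (p -> q))) \/ (~q \/ q) = max(1.000, 0.562) = 1.000
((~p (+) (p (+) (p -> q))) \/ (~q \/ q)) /\ ~p = min(1.000, 0.578) = 0.578
~(((~p (+) (p (+) (p -> q))) \/ (~q \/ q)) /\ ~p) = 1 − 0.578 = 0.422

0.422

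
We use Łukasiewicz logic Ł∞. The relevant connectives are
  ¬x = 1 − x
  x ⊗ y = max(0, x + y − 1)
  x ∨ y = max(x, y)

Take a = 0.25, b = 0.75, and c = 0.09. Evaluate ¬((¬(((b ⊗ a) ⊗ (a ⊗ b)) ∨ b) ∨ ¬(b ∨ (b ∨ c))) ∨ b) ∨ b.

b ⊗ a = max(0, 0.75 + 0.25 − 1) = max(0, 0.00) = 0.00
a ⊗ b = max(0, 0.25 + 0.75 − 1) = max(0, 0.00) = 0.00
(b ⊗ a) ⊗ (a ⊗ b) = max(0, 0.00 + 0.00 − 1) = max(0, -1.00) = 0.00
((b ⊗ a) ⊗ (a ⊗ b)) ∨ b = max(0.00, 0.75) = 0.75
¬(((b ⊗ a) ⊗ (a ⊗ b)) ∨ b) = 1 − 0.75 = 0.25
b ∨ c = max(0.75, 0.09) = 0.75
b ∨ (b ∨ c) = max(0.75, 0.75) = 0.75
¬(b ∨ (b ∨ c)) = 1 − 0.75 = 0.25
¬(((b ⊗ a) ⊗ (a ⊗ b)) ∨ b) ∨ ¬(b ∨ (b ∨ c)) = max(0.25, 0.25) = 0.25
(¬(((b ⊗ a) ⊗ (a ⊗ b)) ∨ b) ∨ ¬(b ∨ (b ∨ c))) ∨ b = max(0.25, 0.75) = 0.75
¬((¬(((b ⊗ a) ⊗ (a ⊗ b)) ∨ b) ∨ ¬(b ∨ (b ∨ c))) ∨ b) = 1 − 0.75 = 0.25
¬((¬(((b ⊗ a) ⊗ (a ⊗ b)) ∨ b) ∨ ¬(b ∨ (b ∨ c))) ∨ b) ∨ b = max(0.25, 0.75) = 0.75

0.75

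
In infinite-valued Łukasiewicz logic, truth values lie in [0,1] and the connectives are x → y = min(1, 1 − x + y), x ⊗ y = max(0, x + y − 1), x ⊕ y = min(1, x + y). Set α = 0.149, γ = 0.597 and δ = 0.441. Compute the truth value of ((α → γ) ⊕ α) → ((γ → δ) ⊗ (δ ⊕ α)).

α → γ = min(1, 1 − 0.149 + 0.597) = min(1, 1.448) = 1.000
(α → γ) ⊕ α = min(1, 1.000 + 0.149) = min(1, 1.149) = 1.000
γ → δ = min(1, 1 − 0.597 + 0.441) = min(1, 0.844) = 0.844
δ ⊕ α = min(1, 0.441 + 0.149) = min(1, 0.590) = 0.590
(γ → δ) ⊗ (δ ⊕ α) = max(0, 0.844 + 0.590 − 1) = max(0, 0.434) = 0.434
((α → γ) ⊕ α) → ((γ → δ) ⊗ (δ ⊕ α)) = min(1, 1 − 1.000 + 0.434) = min(1, 0.434) = 0.434

0.434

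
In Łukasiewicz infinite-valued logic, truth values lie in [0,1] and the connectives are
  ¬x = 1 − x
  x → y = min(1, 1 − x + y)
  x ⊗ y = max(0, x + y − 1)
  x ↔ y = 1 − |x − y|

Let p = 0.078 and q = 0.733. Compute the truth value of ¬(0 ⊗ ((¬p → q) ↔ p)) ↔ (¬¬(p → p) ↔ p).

¬p = 1 − 0.078 = 0.922
¬p → q = min(1, 1 − 0.922 + 0.733) = min(1, 0.811) = 0.811
(¬p → q) ↔ p = 1 − |0.811 − 0.078| = 1 − 0.733 = 0.267
0 ⊗ ((¬p → q) ↔ p) = max(0, 0.000 + 0.267 − 1) = max(0, -0.733) = 0.000
¬(0 ⊗ ((¬p → q) ↔ p)) = 1 − 0.000 = 1.000
p → p = min(1, 1 − 0.078 + 0.078) = min(1, 1.000) = 1.000
¬(p → p) = 1 − 1.000 = 0.000
¬¬(p → p) = 1 − 0.000 = 1.000
¬¬(p → p) ↔ p = 1 − |1.000 − 0.078| = 1 − 0.922 = 0.078
¬(0 ⊗ ((¬p → q) ↔ p)) ↔ (¬¬(p → p) ↔ p) = 1 − |1.000 − 0.078| = 1 − 0.922 = 0.078

0.078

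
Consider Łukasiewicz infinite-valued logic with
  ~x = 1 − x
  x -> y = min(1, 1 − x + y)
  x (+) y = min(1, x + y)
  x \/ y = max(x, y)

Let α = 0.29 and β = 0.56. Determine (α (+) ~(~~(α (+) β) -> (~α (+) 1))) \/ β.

0.56

α (+) β = min(1, 0.29 + 0.56) = min(1, 0.85) = 0.85
~(α (+) β) = 1 − 0.85 = 0.15
~~(α (+) β) = 1 − 0.15 = 0.85
~α = 1 − 0.29 = 0.71
~α (+) 1 = min(1, 0.71 + 1.00) = min(1, 1.71) = 1.00
~~(α (+) β) -> (~α (+) 1) = min(1, 1 − 0.85 + 1.00) = min(1, 1.15) = 1.00
~(~~(α (+) β) -> (~α (+) 1)) = 1 − 1.00 = 0.00
α (+) ~(~~(α (+) β) -> (~α (+) 1)) = min(1, 0.29 + 0.00) = min(1, 0.29) = 0.29
(α (+) ~(~~(α (+) β) -> (~α (+) 1))) \/ β = max(0.29, 0.56) = 0.56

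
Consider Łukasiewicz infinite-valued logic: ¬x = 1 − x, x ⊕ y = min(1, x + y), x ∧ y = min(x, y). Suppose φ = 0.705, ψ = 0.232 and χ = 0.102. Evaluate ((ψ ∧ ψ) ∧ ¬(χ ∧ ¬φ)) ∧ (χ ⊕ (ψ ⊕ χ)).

0.232

ψ ∧ ψ = min(0.232, 0.232) = 0.232
¬φ = 1 − 0.705 = 0.295
χ ∧ ¬φ = min(0.102, 0.295) = 0.102
¬(χ ∧ ¬φ) = 1 − 0.102 = 0.898
(ψ ∧ ψ) ∧ ¬(χ ∧ ¬φ) = min(0.232, 0.898) = 0.232
ψ ⊕ χ = min(1, 0.232 + 0.102) = min(1, 0.334) = 0.334
χ ⊕ (ψ ⊕ χ) = min(1, 0.102 + 0.334) = min(1, 0.436) = 0.436
((ψ ∧ ψ) ∧ ¬(χ ∧ ¬φ)) ∧ (χ ⊕ (ψ ⊕ χ)) = min(0.232, 0.436) = 0.232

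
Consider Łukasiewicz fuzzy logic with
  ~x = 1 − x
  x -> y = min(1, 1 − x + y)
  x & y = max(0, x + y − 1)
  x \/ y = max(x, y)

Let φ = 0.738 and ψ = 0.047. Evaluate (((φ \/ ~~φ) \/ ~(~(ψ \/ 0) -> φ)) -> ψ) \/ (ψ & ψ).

0.309

~φ = 1 − 0.738 = 0.262
~~φ = 1 − 0.262 = 0.738
φ \/ ~~φ = max(0.738, 0.738) = 0.738
ψ \/ 0 = max(0.047, 0.000) = 0.047
~(ψ \/ 0) = 1 − 0.047 = 0.953
~(ψ \/ 0) -> φ = min(1, 1 − 0.953 + 0.738) = min(1, 0.785) = 0.785
~(~(ψ \/ 0) -> φ) = 1 − 0.785 = 0.215
(φ \/ ~~φ) \/ ~(~(ψ \/ 0) -> φ) = max(0.738, 0.215) = 0.738
((φ \/ ~~φ) \/ ~(~(ψ \/ 0) -> φ)) -> ψ = min(1, 1 − 0.738 + 0.047) = min(1, 0.309) = 0.309
ψ & ψ = max(0, 0.047 + 0.047 − 1) = max(0, -0.906) = 0.000
(((φ \/ ~~φ) \/ ~(~(ψ \/ 0) -> φ)) -> ψ) \/ (ψ & ψ) = max(0.309, 0.000) = 0.309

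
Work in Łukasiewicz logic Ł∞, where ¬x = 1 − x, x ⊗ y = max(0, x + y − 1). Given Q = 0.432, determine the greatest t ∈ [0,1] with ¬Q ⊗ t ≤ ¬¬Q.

0.864

¬Q = 1 − 0.432 = 0.568
So the left factor is ¬Q = 0.568.
¬¬Q = 1 − 0.568 = 0.432
So the right-hand bound is ¬¬Q = 0.432.
The residuum of the Łukasiewicz t-norm gives the supremum: min(1, 1 − 0.568 + 0.432).
1 − 0.568 + 0.432 = 0.864, so t = min(1, 0.864) = 0.864.
Check: 0.568 ⊗ 0.864 = max(0, 0.432) = 0.432 ≤ 0.432.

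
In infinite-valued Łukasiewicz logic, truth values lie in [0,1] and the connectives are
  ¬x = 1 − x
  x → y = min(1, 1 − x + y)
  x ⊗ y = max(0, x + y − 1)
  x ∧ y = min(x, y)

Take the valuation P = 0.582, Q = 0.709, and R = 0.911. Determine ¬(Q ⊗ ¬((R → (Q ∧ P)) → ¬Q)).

Q ∧ P = min(0.709, 0.582) = 0.582
R → (Q ∧ P) = min(1, 1 − 0.911 + 0.582) = min(1, 0.671) = 0.671
¬Q = 1 − 0.709 = 0.291
(R → (Q ∧ P)) → ¬Q = min(1, 1 − 0.671 + 0.291) = min(1, 0.620) = 0.620
¬((R → (Q ∧ P)) → ¬Q) = 1 − 0.620 = 0.380
Q ⊗ ¬((R → (Q ∧ P)) → ¬Q) = max(0, 0.709 + 0.380 − 1) = max(0, 0.089) = 0.089
¬(Q ⊗ ¬((R → (Q ∧ P)) → ¬Q)) = 1 − 0.089 = 0.911

0.911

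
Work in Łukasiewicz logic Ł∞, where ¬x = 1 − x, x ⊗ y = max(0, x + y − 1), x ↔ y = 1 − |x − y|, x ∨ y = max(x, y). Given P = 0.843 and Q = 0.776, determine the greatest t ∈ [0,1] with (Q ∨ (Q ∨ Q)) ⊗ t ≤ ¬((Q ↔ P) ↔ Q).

Q ∨ Q = max(0.776, 0.776) = 0.776
Q ∨ (Q ∨ Q) = max(0.776, 0.776) = 0.776
So the left factor is Q ∨ (Q ∨ Q) = 0.776.
Q ↔ P = 1 − |0.776 − 0.843| = 1 − 0.067 = 0.933
(Q ↔ P) ↔ Q = 1 − |0.933 − 0.776| = 1 − 0.157 = 0.843
¬((Q ↔ P) ↔ Q) = 1 − 0.843 = 0.157
So the right-hand bound is ¬((Q ↔ P) ↔ Q) = 0.157.
The residuum of the Łukasiewicz t-norm gives the supremum: min(1, 1 − 0.776 + 0.157).
1 − 0.776 + 0.157 = 0.381, so t = min(1, 0.381) = 0.381.
Check: 0.776 ⊗ 0.381 = max(0, 0.157) = 0.157 ≤ 0.157.

0.381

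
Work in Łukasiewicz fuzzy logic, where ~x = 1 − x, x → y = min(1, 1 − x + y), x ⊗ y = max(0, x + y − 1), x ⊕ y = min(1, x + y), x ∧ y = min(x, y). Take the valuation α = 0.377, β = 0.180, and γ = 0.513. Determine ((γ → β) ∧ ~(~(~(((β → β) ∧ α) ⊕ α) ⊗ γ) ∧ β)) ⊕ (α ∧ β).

0.847

γ → β = min(1, 1 − 0.513 + 0.180) = min(1, 0.667) = 0.667
β → β = min(1, 1 − 0.180 + 0.180) = min(1, 1.000) = 1.000
(β → β) ∧ α = min(1.000, 0.377) = 0.377
((β → β) ∧ α) ⊕ α = min(1, 0.377 + 0.377) = min(1, 0.754) = 0.754
~(((β → β) ∧ α) ⊕ α) = 1 − 0.754 = 0.246
~(((β → β) ∧ α) ⊕ α) ⊗ γ = max(0, 0.246 + 0.513 − 1) = max(0, -0.241) = 0.000
~(~(((β → β) ∧ α) ⊕ α) ⊗ γ) = 1 − 0.000 = 1.000
~(~(((β → β) ∧ α) ⊕ α) ⊗ γ) ∧ β = min(1.000, 0.180) = 0.180
~(~(~(((β → β) ∧ α) ⊕ α) ⊗ γ) ∧ β) = 1 − 0.180 = 0.820
(γ → β) ∧ ~(~(~(((β → β) ∧ α) ⊕ α) ⊗ γ) ∧ β) = min(0.667, 0.820) = 0.667
α ∧ β = min(0.377, 0.180) = 0.180
((γ → β) ∧ ~(~(~(((β → β) ∧ α) ⊕ α) ⊗ γ) ∧ β)) ⊕ (α ∧ β) = min(1, 0.667 + 0.180) = min(1, 0.847) = 0.847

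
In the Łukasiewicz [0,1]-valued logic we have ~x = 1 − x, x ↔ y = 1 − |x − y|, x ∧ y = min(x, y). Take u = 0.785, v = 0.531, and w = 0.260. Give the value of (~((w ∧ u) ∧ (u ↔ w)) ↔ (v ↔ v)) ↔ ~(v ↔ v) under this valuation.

w ∧ u = min(0.260, 0.785) = 0.260
u ↔ w = 1 − |0.785 − 0.260| = 1 − 0.525 = 0.475
(w ∧ u) ∧ (u ↔ w) = min(0.260, 0.475) = 0.260
~((w ∧ u) ∧ (u ↔ w)) = 1 − 0.260 = 0.740
v ↔ v = 1 − |0.531 − 0.531| = 1 − 0.000 = 1.000
~((w ∧ u) ∧ (u ↔ w)) ↔ (v ↔ v) = 1 − |0.740 − 1.000| = 1 − 0.260 = 0.740
~(v ↔ v) = 1 − 1.000 = 0.000
(~((w ∧ u) ∧ (u ↔ w)) ↔ (v ↔ v)) ↔ ~(v ↔ v) = 1 − |0.740 − 0.000| = 1 − 0.740 = 0.260

0.260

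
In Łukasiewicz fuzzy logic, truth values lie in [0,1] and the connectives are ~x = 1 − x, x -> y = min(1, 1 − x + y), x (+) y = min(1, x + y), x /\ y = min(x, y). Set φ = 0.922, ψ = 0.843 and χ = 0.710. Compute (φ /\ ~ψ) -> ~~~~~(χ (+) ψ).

~ψ = 1 − 0.843 = 0.157
φ /\ ~ψ = min(0.922, 0.157) = 0.157
χ (+) ψ = min(1, 0.710 + 0.843) = min(1, 1.553) = 1.000
~(χ (+) ψ) = 1 − 1.000 = 0.000
~~(χ (+) ψ) = 1 − 0.000 = 1.000
~~~(χ (+) ψ) = 1 − 1.000 = 0.000
~~~~(χ (+) ψ) = 1 − 0.000 = 1.000
~~~~~(χ (+) ψ) = 1 − 1.000 = 0.000
(φ /\ ~ψ) -> ~~~~~(χ (+) ψ) = min(1, 1 − 0.157 + 0.000) = min(1, 0.843) = 0.843

0.843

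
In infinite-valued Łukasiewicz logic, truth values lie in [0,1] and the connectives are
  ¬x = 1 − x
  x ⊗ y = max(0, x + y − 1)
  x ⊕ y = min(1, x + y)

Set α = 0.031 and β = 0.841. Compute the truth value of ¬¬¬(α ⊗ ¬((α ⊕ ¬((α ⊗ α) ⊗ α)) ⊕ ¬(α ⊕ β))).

1.000

α ⊗ α = max(0, 0.031 + 0.031 − 1) = max(0, -0.938) = 0.000
(α ⊗ α) ⊗ α = max(0, 0.000 + 0.031 − 1) = max(0, -0.969) = 0.000
¬((α ⊗ α) ⊗ α) = 1 − 0.000 = 1.000
α ⊕ ¬((α ⊗ α) ⊗ α) = min(1, 0.031 + 1.000) = min(1, 1.031) = 1.000
α ⊕ β = min(1, 0.031 + 0.841) = min(1, 0.872) = 0.872
¬(α ⊕ β) = 1 − 0.872 = 0.128
(α ⊕ ¬((α ⊗ α) ⊗ α)) ⊕ ¬(α ⊕ β) = min(1, 1.000 + 0.128) = min(1, 1.128) = 1.000
¬((α ⊕ ¬((α ⊗ α) ⊗ α)) ⊕ ¬(α ⊕ β)) = 1 − 1.000 = 0.000
α ⊗ ¬((α ⊕ ¬((α ⊗ α) ⊗ α)) ⊕ ¬(α ⊕ β)) = max(0, 0.031 + 0.000 − 1) = max(0, -0.969) = 0.000
¬(α ⊗ ¬((α ⊕ ¬((α ⊗ α) ⊗ α)) ⊕ ¬(α ⊕ β))) = 1 − 0.000 = 1.000
¬¬(α ⊗ ¬((α ⊕ ¬((α ⊗ α) ⊗ α)) ⊕ ¬(α ⊕ β))) = 1 − 1.000 = 0.000
¬¬¬(α ⊗ ¬((α ⊕ ¬((α ⊗ α) ⊗ α)) ⊕ ¬(α ⊕ β))) = 1 − 0.000 = 1.000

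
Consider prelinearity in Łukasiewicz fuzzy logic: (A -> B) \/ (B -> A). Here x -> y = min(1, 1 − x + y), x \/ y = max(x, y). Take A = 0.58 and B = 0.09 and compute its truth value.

1.00

A -> B = min(1, 1 − 0.58 + 0.09) = min(1, 0.51) = 0.51
B -> A = min(1, 1 − 0.09 + 0.58) = min(1, 1.49) = 1.00
(A -> B) \/ (B -> A) = max(0.51, 1.00) = 1.00
(As expected: a Ł∞-tautology — holds in every MV-chain.)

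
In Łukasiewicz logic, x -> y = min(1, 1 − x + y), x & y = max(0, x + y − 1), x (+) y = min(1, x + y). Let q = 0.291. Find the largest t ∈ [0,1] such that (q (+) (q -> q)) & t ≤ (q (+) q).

q -> q = min(1, 1 − 0.291 + 0.291) = min(1, 1.000) = 1.000
q (+) (q -> q) = min(1, 0.291 + 1.000) = min(1, 1.291) = 1.000
So the left factor is q (+) (q -> q) = 1.000.
q (+) q = min(1, 0.291 + 0.291) = min(1, 0.582) = 0.582
So the right-hand bound is q (+) q = 0.582.
The residuum of the Łukasiewicz t-norm gives the supremum: min(1, 1 − 1.000 + 0.582).
1 − 1.000 + 0.582 = 0.582, so t = min(1, 0.582) = 0.582.
Check: 1.000 & 0.582 = max(0, 0.582) = 0.582 ≤ 0.582.

0.582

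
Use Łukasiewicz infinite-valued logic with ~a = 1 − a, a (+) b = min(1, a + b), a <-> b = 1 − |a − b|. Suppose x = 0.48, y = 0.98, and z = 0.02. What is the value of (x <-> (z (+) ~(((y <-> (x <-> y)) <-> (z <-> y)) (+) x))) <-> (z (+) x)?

x <-> y = 1 − |0.48 − 0.98| = 1 − 0.50 = 0.50
y <-> (x <-> y) = 1 − |0.98 − 0.50| = 1 − 0.48 = 0.52
z <-> y = 1 − |0.02 − 0.98| = 1 − 0.96 = 0.04
(y <-> (x <-> y)) <-> (z <-> y) = 1 − |0.52 − 0.04| = 1 − 0.48 = 0.52
((y <-> (x <-> y)) <-> (z <-> y)) (+) x = min(1, 0.52 + 0.48) = min(1, 1.00) = 1.00
~(((y <-> (x <-> y)) <-> (z <-> y)) (+) x) = 1 − 1.00 = 0.00
z (+) ~(((y <-> (x <-> y)) <-> (z <-> y)) (+) x) = min(1, 0.02 + 0.00) = min(1, 0.02) = 0.02
x <-> (z (+) ~(((y <-> (x <-> y)) <-> (z <-> y)) (+) x)) = 1 − |0.48 − 0.02| = 1 − 0.46 = 0.54
z (+) x = min(1, 0.02 + 0.48) = min(1, 0.50) = 0.50
(x <-> (z (+) ~(((y <-> (x <-> y)) <-> (z <-> y)) (+) x))) <-> (z (+) x) = 1 − |0.54 − 0.50| = 1 − 0.04 = 0.96

0.96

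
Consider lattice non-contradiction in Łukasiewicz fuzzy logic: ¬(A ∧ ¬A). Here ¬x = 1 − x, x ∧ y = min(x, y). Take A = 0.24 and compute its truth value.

0.76

¬A = 1 − 0.24 = 0.76
A ∧ ¬A = min(0.24, 0.76) = 0.24
¬(A ∧ ¬A) = 1 − 0.24 = 0.76
(The value 0.76 < 1 shows this instance is not satisfied; not a Ł∞-tautology — its value is 1 − min(a, 1−a).)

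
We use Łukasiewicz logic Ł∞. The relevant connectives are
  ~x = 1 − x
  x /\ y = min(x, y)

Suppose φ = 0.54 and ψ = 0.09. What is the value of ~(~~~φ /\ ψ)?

0.91

~φ = 1 − 0.54 = 0.46
~~φ = 1 − 0.46 = 0.54
~~~φ = 1 − 0.54 = 0.46
~~~φ /\ ψ = min(0.46, 0.09) = 0.09
~(~~~φ /\ ψ) = 1 − 0.09 = 0.91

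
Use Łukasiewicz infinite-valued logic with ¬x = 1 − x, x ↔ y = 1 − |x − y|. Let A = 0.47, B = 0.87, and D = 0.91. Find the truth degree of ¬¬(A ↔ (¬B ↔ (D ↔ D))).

0.66

¬B = 1 − 0.87 = 0.13
D ↔ D = 1 − |0.91 − 0.91| = 1 − 0.00 = 1.00
¬B ↔ (D ↔ D) = 1 − |0.13 − 1.00| = 1 − 0.87 = 0.13
A ↔ (¬B ↔ (D ↔ D)) = 1 − |0.47 − 0.13| = 1 − 0.34 = 0.66
¬(A ↔ (¬B ↔ (D ↔ D))) = 1 − 0.66 = 0.34
¬¬(A ↔ (¬B ↔ (D ↔ D))) = 1 − 0.34 = 0.66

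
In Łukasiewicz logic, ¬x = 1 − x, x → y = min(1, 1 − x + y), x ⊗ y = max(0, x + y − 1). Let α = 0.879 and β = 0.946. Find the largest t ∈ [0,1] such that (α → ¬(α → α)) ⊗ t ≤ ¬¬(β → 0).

0.933

α → α = min(1, 1 − 0.879 + 0.879) = min(1, 1.000) = 1.000
¬(α → α) = 1 − 1.000 = 0.000
α → ¬(α → α) = min(1, 1 − 0.879 + 0.000) = min(1, 0.121) = 0.121
So the left factor is α → ¬(α → α) = 0.121.
β → 0 = min(1, 1 − 0.946 + 0.000) = min(1, 0.054) = 0.054
¬(β → 0) = 1 − 0.054 = 0.946
¬¬(β → 0) = 1 − 0.946 = 0.054
So the right-hand bound is ¬¬(β → 0) = 0.054.
The residuum of the Łukasiewicz t-norm gives the supremum: min(1, 1 − 0.121 + 0.054).
1 − 0.121 + 0.054 = 0.933, so t = min(1, 0.933) = 0.933.
Check: 0.121 ⊗ 0.933 = max(0, 0.054) = 0.054 ≤ 0.054.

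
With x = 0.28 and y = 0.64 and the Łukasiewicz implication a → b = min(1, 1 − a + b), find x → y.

1.00

x → y = min(1, 1 − 0.28 + 0.64) = min(1, 1.36) = 1.00
For comparison, the Gödel implication (1 if a ≤ b else b) would give 1.00.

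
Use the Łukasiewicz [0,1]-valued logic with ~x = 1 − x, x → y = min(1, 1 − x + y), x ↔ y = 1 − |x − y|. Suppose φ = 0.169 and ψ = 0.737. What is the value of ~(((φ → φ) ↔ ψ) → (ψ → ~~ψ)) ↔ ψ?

0.263

φ → φ = min(1, 1 − 0.169 + 0.169) = min(1, 1.000) = 1.000
(φ → φ) ↔ ψ = 1 − |1.000 − 0.737| = 1 − 0.263 = 0.737
~ψ = 1 − 0.737 = 0.263
~~ψ = 1 − 0.263 = 0.737
ψ → ~~ψ = min(1, 1 − 0.737 + 0.737) = min(1, 1.000) = 1.000
((φ → φ) ↔ ψ) → (ψ → ~~ψ) = min(1, 1 − 0.737 + 1.000) = min(1, 1.263) = 1.000
~(((φ → φ) ↔ ψ) → (ψ → ~~ψ)) = 1 − 1.000 = 0.000
~(((φ → φ) ↔ ψ) → (ψ → ~~ψ)) ↔ ψ = 1 − |0.000 − 0.737| = 1 − 0.737 = 0.263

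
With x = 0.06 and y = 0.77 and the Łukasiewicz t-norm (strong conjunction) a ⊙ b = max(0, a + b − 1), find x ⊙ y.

0.00

x ⊙ y = max(0, 0.06 + 0.77 − 1) = max(0, -0.17) = 0.00
For comparison, the Gödel (minimum) t-norm min(a, b) would give 0.06.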